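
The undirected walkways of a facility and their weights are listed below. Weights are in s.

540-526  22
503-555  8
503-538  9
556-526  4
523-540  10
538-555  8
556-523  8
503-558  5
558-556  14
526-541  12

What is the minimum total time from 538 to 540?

46 s

Candidate routes:
538–503–558–556–523–540: 9+5+14+8+10 = 46
538–555–503–558–556–523–540: 8+8+5+14+8+10 = 53
The minimum is 46 s via 538–503–558–556–523–540.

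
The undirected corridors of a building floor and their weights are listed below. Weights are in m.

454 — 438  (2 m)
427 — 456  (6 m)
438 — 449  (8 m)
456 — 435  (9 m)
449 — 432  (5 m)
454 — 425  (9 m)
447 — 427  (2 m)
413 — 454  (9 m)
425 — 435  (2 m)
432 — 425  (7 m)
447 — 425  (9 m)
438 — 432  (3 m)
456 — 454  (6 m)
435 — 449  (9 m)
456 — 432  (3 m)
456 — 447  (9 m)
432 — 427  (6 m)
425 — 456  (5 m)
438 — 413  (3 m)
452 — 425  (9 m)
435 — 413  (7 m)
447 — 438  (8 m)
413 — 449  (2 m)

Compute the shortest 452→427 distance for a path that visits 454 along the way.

29 m

Shortest 452→454: 452 → 425 → 454 = 18
Best 454 to 427: 454 → 438 → 432 → 427 costing 11
Total via 454: 18 + 11 = 29 m.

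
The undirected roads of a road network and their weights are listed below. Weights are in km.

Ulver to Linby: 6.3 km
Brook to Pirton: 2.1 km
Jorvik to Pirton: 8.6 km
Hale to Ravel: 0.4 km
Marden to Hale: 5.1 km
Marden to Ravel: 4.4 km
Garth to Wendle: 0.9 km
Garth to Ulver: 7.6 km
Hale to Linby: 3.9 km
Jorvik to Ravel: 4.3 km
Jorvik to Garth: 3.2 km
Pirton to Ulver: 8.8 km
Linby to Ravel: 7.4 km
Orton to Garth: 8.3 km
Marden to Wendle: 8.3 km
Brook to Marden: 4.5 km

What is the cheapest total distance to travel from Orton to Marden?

Shortest distances from Orton:
Orton: 0
Garth: 8.3  (via Orton)
Wendle: 9.2  (via Garth)
Jorvik: 11.5  (via Garth)
Ravel: 15.8  (via Jorvik)
Ulver: 15.9  (via Garth)
Hale: 16.2  (via Ravel)
Marden: 17.5  (via Wendle)
Shortest route: Orton → Garth → Wendle → Marden = 17.5 km.

17.5 km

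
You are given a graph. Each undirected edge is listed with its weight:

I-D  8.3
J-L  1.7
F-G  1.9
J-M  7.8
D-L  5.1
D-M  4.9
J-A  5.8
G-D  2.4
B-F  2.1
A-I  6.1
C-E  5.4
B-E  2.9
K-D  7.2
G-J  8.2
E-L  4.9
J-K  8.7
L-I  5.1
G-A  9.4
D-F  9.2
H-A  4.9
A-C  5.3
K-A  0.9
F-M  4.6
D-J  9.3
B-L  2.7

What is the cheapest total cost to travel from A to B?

10.2

Compare a few routes:
A → J → L → B: 5.8+1.7+2.7 = 10.2
A → G → F → B: 9.4+1.9+2.1 = 13.4
Cheapest is A → J → L → B at 10.2.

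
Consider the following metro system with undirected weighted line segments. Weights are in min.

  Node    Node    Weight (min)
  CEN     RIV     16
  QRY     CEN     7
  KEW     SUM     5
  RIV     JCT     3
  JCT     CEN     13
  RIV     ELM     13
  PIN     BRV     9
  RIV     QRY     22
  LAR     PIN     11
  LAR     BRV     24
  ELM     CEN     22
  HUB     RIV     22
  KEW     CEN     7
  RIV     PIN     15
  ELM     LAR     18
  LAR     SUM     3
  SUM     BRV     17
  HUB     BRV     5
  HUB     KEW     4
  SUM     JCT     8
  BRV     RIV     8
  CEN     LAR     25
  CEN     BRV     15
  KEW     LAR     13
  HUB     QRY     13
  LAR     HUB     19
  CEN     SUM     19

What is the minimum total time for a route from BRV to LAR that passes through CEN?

30 min

Shortest BRV→CEN: BRV → CEN = 15
Best CEN to LAR: CEN → KEW → SUM → LAR costing 15
Total via CEN: 15 + 15 = 30 min.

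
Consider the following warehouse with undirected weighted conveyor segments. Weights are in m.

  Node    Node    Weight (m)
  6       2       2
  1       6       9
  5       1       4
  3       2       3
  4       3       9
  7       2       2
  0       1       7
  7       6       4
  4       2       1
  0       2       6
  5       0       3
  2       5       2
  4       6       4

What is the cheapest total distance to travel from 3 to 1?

9 m

Compare a few routes:
3–2–5–1: 3+2+4 = 9
3–2–5–0–1: 3+2+3+7 = 15
3–2–6–1: 3+2+9 = 14
The minimum is 9 m via 3–2–5–1.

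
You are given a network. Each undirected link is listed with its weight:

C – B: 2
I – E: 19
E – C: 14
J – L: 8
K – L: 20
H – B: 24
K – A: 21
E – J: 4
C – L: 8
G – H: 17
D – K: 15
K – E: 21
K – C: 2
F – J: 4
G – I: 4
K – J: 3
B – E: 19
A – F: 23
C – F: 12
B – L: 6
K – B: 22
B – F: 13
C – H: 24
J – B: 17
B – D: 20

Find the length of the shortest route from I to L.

Running Dijkstra from I:
I: 0
G: 4  (via I)
E: 19  (via I)
H: 21  (via G)
J: 23  (via E)
K: 26  (via J)
F: 27  (via J)
C: 28  (via K)
B: 30  (via C)
L: 31  (via J)
Shortest route: I–E–J–L = 31.

31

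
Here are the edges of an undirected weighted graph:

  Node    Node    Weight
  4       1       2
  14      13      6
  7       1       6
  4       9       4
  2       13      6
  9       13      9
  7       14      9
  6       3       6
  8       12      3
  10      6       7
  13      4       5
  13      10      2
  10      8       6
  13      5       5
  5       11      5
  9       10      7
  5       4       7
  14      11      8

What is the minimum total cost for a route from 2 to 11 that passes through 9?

31

Shortest 2→9: 2–13–9 = 15
Best 9 to 11: 9–4–5–11 costing 16
Total via 9: 15 + 16 = 31.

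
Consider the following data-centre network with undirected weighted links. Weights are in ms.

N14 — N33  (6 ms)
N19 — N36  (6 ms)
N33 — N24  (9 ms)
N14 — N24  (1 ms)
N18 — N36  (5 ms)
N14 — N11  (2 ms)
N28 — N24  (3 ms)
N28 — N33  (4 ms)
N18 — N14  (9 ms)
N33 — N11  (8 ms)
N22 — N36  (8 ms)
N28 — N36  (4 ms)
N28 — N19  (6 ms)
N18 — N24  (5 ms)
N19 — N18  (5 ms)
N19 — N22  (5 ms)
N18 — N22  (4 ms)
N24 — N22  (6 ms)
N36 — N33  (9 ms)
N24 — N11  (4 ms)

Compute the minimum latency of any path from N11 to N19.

12 ms

Running Dijkstra from N11:
N11: 0
N14: 2  (via N11)
N24: 3  (via N14)
N28: 6  (via N24)
N33: 8  (via N11)
N18: 8  (via N24)
N22: 9  (via N24)
N36: 10  (via N28)
N19: 12  (via N28)
Shortest route: N11–N14–N24–N28–N19 = 12 ms.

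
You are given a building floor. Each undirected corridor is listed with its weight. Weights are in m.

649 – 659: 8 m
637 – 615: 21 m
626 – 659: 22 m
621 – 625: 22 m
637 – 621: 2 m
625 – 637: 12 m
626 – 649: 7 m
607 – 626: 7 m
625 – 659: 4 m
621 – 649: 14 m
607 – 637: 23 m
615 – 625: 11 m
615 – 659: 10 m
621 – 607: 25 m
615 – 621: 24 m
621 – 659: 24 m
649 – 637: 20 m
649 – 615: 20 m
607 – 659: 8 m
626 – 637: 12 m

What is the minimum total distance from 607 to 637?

Settle nodes by increasing distance from 607:
607: 0
626: 7  (via 607)
659: 8  (via 607)
625: 12  (via 659)
649: 14  (via 626)
615: 18  (via 659)
637: 19  (via 626)
Shortest route: 607 → 626 → 637 = 19 m.

19 m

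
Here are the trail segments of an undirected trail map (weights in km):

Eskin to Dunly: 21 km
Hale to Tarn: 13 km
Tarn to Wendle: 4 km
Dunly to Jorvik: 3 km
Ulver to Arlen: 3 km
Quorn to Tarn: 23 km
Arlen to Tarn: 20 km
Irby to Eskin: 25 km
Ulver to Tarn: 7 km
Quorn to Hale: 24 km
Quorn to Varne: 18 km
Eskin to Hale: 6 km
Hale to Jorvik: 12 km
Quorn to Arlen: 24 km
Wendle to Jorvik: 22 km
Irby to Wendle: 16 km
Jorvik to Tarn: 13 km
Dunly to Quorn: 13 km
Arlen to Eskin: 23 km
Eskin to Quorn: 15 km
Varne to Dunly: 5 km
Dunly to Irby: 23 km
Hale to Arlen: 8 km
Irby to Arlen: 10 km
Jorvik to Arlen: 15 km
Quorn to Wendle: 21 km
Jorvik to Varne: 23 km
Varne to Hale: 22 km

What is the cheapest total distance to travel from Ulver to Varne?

26 km

Settle nodes by increasing distance from Ulver:
Ulver: 0
Arlen: 3  (via Ulver)
Tarn: 7  (via Ulver)
Hale: 11  (via Arlen)
Wendle: 11  (via Tarn)
Irby: 13  (via Arlen)
Eskin: 17  (via Hale)
Jorvik: 18  (via Arlen)
Dunly: 21  (via Jorvik)
Varne: 26  (via Dunly)
Shortest route: Ulver → Arlen → Jorvik → Dunly → Varne = 26 km.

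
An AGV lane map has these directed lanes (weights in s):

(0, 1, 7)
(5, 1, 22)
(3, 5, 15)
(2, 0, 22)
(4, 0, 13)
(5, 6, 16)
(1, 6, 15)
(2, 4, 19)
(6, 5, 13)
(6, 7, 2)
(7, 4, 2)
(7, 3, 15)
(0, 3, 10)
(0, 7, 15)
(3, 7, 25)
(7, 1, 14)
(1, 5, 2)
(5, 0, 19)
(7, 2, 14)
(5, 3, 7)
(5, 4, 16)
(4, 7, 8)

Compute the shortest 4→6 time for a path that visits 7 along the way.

Shortest 4→7: 4 → 7 = 8
Shortest 7→6: 7 → 1 → 6 = 29
Total via 7: 8 + 29 = 37 s.

37 s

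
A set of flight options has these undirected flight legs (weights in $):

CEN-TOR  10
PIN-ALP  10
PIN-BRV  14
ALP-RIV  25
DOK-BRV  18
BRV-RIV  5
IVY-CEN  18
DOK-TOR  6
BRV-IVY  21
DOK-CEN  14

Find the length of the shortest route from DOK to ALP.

Settle nodes by increasing distance from DOK:
DOK: 0
TOR: 6  (via DOK)
CEN: 14  (via DOK)
BRV: 18  (via DOK)
RIV: 23  (via BRV)
IVY: 32  (via CEN)
PIN: 32  (via BRV)
ALP: 42  (via PIN)
Shortest route: DOK → BRV → PIN → ALP = $42.

$42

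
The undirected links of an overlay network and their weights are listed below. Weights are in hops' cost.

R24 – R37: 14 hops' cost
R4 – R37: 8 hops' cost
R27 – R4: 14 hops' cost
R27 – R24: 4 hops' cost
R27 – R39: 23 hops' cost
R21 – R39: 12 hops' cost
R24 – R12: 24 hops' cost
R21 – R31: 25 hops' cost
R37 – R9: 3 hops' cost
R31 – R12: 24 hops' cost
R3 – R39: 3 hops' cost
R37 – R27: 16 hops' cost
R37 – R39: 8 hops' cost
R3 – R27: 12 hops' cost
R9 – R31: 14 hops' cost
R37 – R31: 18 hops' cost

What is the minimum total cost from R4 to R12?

Compare a few routes:
R4 → R37 → R31 → R12: 8+18+24 = 50
R4 → R37 → R9 → R31 → R12: 8+3+14+24 = 49
R4 → R37 → R24 → R12: 8+14+24 = 46
R4 → R27 → R24 → R12: 14+4+24 = 42
The minimum is 42 hops' cost via R4 → R27 → R24 → R12.

42 hops' cost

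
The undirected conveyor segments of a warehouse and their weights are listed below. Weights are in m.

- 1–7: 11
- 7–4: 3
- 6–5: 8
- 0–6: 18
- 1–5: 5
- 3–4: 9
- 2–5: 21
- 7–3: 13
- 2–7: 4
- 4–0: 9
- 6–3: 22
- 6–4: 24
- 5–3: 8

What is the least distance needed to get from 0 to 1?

23 m

Shortest distances from 0:
0: 0
4: 9  (via 0)
7: 12  (via 4)
2: 16  (via 7)
3: 18  (via 4)
6: 18  (via 0)
1: 23  (via 7)
Shortest route: 0–4–7–1 = 23 m.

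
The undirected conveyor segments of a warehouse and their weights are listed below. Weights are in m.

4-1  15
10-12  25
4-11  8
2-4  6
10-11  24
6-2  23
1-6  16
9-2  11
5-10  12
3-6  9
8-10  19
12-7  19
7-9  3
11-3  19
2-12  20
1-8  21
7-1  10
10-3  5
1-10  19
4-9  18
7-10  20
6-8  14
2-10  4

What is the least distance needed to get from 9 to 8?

Compare a few routes:
9 - 7 - 10 - 8: 3+20+19 = 42
9 - 7 - 1 - 8: 3+10+21 = 34
9 - 7 - 1 - 6 - 8: 3+10+16+14 = 43
The minimum is 34 m via 9 - 7 - 1 - 8.

34 m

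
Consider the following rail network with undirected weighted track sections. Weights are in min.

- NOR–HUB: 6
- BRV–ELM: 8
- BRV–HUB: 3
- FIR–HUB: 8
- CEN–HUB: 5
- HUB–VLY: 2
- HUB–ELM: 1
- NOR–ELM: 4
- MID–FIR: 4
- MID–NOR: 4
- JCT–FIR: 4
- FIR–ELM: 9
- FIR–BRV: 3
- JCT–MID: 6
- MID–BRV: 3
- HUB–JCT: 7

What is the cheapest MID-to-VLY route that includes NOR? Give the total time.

11 min

Shortest MID→NOR: MID–NOR = 4
Shortest NOR→VLY: NOR–ELM–HUB–VLY = 7
Total via NOR: 4 + 7 = 11 min.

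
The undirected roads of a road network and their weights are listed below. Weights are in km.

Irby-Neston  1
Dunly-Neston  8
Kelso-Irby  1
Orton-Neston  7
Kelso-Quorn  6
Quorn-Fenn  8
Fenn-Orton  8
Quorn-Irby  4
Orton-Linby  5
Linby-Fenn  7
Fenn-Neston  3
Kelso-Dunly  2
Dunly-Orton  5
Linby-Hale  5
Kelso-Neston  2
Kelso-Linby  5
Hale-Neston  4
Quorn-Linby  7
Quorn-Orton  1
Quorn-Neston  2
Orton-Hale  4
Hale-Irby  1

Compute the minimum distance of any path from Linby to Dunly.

Shortest distances from Linby:
Linby: 0
Orton: 5  (via Linby)
Hale: 5  (via Linby)
Kelso: 5  (via Linby)
Quorn: 6  (via Orton)
Irby: 6  (via Hale)
Neston: 7  (via Kelso)
Dunly: 7  (via Kelso)
Shortest route: Linby–Kelso–Dunly = 7 km.

7 km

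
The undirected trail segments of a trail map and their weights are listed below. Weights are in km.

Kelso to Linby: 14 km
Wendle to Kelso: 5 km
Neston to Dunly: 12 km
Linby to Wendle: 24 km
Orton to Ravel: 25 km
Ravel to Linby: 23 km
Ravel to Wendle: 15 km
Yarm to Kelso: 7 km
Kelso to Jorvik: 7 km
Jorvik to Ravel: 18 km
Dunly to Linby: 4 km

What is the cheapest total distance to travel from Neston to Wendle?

35 km

Compare a few routes:
Neston → Dunly → Linby → Ravel → Jorvik → Kelso → Wendle: 12+4+23+18+7+5 = 69
Neston → Dunly → Linby → Wendle: 12+4+24 = 40
Neston → Dunly → Linby → Kelso → Wendle: 12+4+14+5 = 35
Neston → Dunly → Linby → Ravel → Wendle: 12+4+23+15 = 54
The minimum is 35 km via Neston → Dunly → Linby → Kelso → Wendle.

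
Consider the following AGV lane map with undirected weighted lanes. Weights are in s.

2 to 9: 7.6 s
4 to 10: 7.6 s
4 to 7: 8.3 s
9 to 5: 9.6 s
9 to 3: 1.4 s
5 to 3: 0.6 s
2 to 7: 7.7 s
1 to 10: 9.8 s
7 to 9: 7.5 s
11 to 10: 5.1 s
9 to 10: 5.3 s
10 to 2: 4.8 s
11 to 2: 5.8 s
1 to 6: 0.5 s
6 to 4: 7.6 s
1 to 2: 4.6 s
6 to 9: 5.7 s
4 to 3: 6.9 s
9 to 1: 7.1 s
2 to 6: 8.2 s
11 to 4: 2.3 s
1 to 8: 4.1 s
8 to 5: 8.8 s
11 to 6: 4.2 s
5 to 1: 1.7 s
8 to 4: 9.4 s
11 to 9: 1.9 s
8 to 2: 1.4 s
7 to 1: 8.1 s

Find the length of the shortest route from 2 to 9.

7.6 s

Candidate routes:
2 → 9: 7.6 = 7.6
2 → 1 → 5 → 3 → 9: 4.6+1.7+0.6+1.4 = 8.3
2 → 11 → 9: 5.8+1.9 = 7.7
Cheapest is 2 → 9 at 7.6 s.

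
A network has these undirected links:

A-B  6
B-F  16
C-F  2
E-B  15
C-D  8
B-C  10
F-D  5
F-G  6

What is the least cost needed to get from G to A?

Shortest distances from G:
G: 0
F: 6  (via G)
C: 8  (via F)
D: 11  (via F)
B: 18  (via C)
A: 24  (via B)
Shortest route: G → F → C → B → A = 24.

24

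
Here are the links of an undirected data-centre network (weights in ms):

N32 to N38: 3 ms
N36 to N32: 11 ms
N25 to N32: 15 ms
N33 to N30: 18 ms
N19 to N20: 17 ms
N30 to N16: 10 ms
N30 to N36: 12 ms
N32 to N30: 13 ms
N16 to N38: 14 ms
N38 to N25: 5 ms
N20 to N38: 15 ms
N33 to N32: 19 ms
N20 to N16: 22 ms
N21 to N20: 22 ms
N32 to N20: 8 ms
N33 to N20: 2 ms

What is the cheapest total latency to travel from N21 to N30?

Shortest distances from N21:
N21: 0
N20: 22  (via N21)
N33: 24  (via N20)
N32: 30  (via N20)
N38: 33  (via N32)
N25: 38  (via N38)
N19: 39  (via N20)
N36: 41  (via N32)
N30: 42  (via N33)
Shortest route: N21 → N20 → N33 → N30 = 42 ms.

42 ms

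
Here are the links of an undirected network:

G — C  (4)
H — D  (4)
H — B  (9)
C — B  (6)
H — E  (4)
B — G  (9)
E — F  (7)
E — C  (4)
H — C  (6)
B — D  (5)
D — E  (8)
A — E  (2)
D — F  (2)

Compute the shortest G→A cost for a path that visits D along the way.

24

Shortest G→D: G → B → D = 14
Shortest D→A: D → E → A = 10
Total via D: 14 + 10 = 24.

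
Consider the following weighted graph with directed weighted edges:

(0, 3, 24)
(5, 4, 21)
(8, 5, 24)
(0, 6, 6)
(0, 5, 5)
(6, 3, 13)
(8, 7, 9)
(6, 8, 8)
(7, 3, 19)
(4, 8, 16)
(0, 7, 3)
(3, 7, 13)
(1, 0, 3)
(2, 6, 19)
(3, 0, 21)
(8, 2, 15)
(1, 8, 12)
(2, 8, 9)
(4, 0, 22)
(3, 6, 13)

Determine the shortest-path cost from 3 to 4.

Shortest distances from 3:
3: 0
6: 13  (via 3)
7: 13  (via 3)
0: 21  (via 3)
8: 21  (via 6)
5: 26  (via 0)
2: 36  (via 8)
4: 47  (via 5)
Shortest route: 3–0–5–4 = 47.

47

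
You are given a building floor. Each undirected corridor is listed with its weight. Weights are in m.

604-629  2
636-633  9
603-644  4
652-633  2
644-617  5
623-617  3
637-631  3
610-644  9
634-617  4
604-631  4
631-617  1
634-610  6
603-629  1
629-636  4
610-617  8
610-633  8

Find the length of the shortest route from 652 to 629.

15 m

Settle nodes by increasing distance from 652:
652: 0
633: 2  (via 652)
610: 10  (via 633)
636: 11  (via 633)
629: 15  (via 636)
Shortest route: 652–633–636–629 = 15 m.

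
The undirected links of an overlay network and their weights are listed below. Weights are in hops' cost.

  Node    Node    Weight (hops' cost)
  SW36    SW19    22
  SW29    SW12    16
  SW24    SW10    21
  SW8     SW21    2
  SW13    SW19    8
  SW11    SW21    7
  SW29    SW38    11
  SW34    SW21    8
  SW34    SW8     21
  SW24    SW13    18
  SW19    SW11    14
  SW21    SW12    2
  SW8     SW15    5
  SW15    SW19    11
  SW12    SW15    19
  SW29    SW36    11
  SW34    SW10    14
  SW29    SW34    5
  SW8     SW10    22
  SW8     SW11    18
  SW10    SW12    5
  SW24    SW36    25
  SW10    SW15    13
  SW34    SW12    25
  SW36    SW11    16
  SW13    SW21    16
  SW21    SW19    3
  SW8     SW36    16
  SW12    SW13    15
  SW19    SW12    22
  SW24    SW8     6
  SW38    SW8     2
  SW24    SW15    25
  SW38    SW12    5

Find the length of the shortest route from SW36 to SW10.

25 hops' cost

Settle nodes by increasing distance from SW36:
SW36: 0
SW29: 11  (via SW36)
SW34: 16  (via SW29)
SW8: 16  (via SW36)
SW11: 16  (via SW36)
SW21: 18  (via SW8)
SW38: 18  (via SW8)
SW12: 20  (via SW21)
SW15: 21  (via SW8)
SW19: 21  (via SW21)
SW24: 22  (via SW8)
SW10: 25  (via SW12)
Shortest route: SW36 → SW8 → SW21 → SW12 → SW10 = 25 hops' cost.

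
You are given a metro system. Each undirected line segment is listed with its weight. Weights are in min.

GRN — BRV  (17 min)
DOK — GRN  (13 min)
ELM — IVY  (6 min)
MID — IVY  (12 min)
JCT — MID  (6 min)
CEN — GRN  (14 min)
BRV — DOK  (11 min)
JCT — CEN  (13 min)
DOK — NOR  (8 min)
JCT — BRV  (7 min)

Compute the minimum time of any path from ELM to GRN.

Shortest distances from ELM:
ELM: 0
IVY: 6  (via ELM)
MID: 18  (via IVY)
JCT: 24  (via MID)
BRV: 31  (via JCT)
CEN: 37  (via JCT)
DOK: 42  (via BRV)
GRN: 48  (via BRV)
Shortest route: ELM–IVY–MID–JCT–BRV–GRN = 48 min.

48 min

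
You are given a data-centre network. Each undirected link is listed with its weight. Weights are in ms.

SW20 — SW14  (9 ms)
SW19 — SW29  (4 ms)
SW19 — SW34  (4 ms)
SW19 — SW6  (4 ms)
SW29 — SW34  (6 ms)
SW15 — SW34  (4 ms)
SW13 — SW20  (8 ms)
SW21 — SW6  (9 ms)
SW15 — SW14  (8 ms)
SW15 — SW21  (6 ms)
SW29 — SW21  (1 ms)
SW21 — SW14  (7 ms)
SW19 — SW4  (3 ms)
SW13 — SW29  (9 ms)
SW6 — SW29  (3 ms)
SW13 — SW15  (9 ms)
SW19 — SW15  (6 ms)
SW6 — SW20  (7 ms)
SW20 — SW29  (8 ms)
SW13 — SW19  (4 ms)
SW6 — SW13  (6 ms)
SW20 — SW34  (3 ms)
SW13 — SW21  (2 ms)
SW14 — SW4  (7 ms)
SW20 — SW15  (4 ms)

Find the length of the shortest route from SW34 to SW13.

Candidate routes:
SW34 - SW29 - SW21 - SW13: 6+1+2 = 9
SW34 - SW19 - SW13: 4+4 = 8
Cheapest is SW34 - SW19 - SW13 at 8 ms.

8 ms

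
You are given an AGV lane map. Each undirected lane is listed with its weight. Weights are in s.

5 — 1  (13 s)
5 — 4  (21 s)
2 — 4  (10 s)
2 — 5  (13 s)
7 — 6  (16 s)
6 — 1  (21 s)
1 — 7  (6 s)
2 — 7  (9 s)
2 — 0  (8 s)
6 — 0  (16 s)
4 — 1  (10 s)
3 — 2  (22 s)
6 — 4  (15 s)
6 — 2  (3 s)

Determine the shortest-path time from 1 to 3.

37 s

Shortest distances from 1:
1: 0
7: 6  (via 1)
4: 10  (via 1)
5: 13  (via 1)
2: 15  (via 7)
6: 18  (via 2)
0: 23  (via 2)
3: 37  (via 2)
Shortest route: 1–7–2–3 = 37 s.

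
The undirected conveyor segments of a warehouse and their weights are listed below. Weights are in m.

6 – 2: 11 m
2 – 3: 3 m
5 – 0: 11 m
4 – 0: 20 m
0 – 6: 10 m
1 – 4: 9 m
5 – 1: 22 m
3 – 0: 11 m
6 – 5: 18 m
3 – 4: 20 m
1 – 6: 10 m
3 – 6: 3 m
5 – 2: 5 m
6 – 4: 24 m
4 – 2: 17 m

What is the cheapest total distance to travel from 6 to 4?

Compare a few routes:
6–3–4: 3+20 = 23
6–1–4: 10+9 = 19
The minimum is 19 m via 6–1–4.

19 m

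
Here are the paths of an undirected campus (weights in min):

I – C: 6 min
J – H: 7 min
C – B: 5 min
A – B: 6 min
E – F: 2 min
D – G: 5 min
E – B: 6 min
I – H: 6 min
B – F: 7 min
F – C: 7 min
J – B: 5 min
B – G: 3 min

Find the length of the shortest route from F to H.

Running Dijkstra from F:
F: 0
E: 2  (via F)
B: 7  (via F)
C: 7  (via F)
G: 10  (via B)
J: 12  (via B)
A: 13  (via B)
I: 13  (via C)
D: 15  (via G)
H: 19  (via J)
Shortest route: F–B–J–H = 19 min.

19 min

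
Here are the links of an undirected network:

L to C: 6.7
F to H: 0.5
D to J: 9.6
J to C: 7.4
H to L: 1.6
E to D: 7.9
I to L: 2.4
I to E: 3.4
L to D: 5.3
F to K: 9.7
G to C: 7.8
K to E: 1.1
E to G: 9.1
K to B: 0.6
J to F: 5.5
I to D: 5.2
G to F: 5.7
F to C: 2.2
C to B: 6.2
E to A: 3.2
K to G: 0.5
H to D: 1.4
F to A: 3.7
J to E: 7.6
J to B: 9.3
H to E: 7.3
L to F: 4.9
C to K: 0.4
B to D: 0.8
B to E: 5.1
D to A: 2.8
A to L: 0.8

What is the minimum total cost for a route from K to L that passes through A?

5

Shortest K→A: K → B → D → A = 4.2
Best A to L: A → L costing 0.8
Total via A: 4.2 + 0.8 = 5.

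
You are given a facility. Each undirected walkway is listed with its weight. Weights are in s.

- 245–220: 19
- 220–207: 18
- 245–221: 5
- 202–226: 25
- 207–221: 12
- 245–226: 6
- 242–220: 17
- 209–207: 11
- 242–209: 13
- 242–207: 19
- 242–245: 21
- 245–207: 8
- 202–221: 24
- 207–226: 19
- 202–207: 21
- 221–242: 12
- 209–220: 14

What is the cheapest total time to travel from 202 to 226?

Compare a few routes:
202 → 221 → 245 → 226: 24+5+6 = 35
202 → 207 → 245 → 226: 21+8+6 = 35
202 → 226: 25 = 25
The minimum is 25 s via 202 → 226.

25 s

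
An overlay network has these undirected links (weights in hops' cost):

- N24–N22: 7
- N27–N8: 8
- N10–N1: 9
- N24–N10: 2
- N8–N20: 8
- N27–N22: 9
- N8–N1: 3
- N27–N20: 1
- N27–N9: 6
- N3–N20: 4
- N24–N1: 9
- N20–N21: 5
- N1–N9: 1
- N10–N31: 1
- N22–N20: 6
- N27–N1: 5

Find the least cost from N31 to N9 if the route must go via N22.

Shortest N31→N22: N31 → N10 → N24 → N22 = 10
Shortest N22→N9: N22 → N20 → N27 → N9 = 13
Total via N22: 10 + 13 = 23 hops' cost.

23 hops' cost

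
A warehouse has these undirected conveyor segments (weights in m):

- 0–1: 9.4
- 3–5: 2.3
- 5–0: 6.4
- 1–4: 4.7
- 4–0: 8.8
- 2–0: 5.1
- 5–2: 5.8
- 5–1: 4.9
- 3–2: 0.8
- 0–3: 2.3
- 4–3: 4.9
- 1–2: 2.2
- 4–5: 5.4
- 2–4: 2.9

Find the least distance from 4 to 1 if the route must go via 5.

Shortest 4→5: 4–5 = 5.4
Best 5 to 1: 5–1 costing 4.9
Total via 5: 5.4 + 4.9 = 10.3 m.

10.3 m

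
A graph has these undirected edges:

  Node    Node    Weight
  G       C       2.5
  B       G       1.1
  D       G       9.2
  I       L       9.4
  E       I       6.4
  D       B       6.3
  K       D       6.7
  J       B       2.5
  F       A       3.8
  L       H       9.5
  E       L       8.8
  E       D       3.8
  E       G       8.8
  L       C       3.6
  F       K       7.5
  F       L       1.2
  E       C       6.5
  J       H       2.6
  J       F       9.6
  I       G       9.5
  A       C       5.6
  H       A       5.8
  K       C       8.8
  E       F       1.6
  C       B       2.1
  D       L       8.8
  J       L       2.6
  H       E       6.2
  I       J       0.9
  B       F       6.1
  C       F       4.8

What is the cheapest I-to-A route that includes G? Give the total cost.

12.6

Shortest I→G: I → J → B → G = 4.5
Best G to A: G → C → A costing 8.1
Total via G: 4.5 + 8.1 = 12.6.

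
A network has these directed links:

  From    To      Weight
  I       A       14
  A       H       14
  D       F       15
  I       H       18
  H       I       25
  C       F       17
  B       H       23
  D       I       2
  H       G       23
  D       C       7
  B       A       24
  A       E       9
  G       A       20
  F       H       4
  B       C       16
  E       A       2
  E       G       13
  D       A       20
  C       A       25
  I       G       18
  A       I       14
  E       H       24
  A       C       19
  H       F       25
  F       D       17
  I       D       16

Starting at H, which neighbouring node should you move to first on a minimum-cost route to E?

Enumerating some paths:
H → G → A → E: 23+20+9 = 52
H → I → A → E: 25+14+9 = 48
The minimum is 48 via H → I → A → E.
So from H the first move is to I.

I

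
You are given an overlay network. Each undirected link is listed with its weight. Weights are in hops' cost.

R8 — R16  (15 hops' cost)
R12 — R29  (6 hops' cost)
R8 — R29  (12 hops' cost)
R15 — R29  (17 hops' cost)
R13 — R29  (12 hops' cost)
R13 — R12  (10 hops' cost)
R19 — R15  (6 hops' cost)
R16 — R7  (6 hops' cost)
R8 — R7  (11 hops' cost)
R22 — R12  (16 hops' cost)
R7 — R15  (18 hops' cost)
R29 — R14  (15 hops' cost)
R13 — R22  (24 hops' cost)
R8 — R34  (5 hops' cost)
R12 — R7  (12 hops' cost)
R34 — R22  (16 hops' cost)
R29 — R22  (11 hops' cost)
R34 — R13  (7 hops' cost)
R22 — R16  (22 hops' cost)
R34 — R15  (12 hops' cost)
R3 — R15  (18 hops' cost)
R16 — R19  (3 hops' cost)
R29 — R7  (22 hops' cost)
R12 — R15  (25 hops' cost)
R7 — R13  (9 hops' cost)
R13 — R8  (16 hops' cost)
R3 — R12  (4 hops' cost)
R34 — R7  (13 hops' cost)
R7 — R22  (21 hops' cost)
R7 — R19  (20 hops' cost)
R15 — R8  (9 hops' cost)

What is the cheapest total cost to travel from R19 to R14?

Enumerating some paths:
R19 - R15 - R29 - R14: 6+17+15 = 38
R19 - R16 - R7 - R12 - R29 - R14: 3+6+12+6+15 = 42
Cheapest is R19 - R15 - R29 - R14 at 38 hops' cost.

38 hops' cost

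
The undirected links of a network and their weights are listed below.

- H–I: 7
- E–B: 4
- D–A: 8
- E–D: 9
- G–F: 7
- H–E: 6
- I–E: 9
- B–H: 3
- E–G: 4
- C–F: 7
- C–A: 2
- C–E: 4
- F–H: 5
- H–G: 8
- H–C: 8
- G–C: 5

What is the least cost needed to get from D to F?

17

Running Dijkstra from D:
D: 0
A: 8  (via D)
E: 9  (via D)
C: 10  (via A)
B: 13  (via E)
G: 13  (via E)
H: 15  (via E)
F: 17  (via C)
Shortest route: D–A–C–F = 17.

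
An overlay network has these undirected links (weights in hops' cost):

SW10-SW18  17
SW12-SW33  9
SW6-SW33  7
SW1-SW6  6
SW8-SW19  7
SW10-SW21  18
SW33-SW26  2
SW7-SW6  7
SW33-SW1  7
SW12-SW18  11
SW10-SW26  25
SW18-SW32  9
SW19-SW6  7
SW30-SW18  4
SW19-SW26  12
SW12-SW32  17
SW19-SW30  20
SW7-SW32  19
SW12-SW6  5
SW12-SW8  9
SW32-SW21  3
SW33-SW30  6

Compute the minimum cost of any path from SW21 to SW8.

29 hops' cost

Settle nodes by increasing distance from SW21:
SW21: 0
SW32: 3  (via SW21)
SW18: 12  (via SW32)
SW30: 16  (via SW18)
SW10: 18  (via SW21)
SW12: 20  (via SW32)
SW7: 22  (via SW32)
SW33: 22  (via SW30)
SW26: 24  (via SW33)
SW6: 25  (via SW12)
SW1: 29  (via SW33)
SW8: 29  (via SW12)
Shortest route: SW21 → SW32 → SW12 → SW8 = 29 hops' cost.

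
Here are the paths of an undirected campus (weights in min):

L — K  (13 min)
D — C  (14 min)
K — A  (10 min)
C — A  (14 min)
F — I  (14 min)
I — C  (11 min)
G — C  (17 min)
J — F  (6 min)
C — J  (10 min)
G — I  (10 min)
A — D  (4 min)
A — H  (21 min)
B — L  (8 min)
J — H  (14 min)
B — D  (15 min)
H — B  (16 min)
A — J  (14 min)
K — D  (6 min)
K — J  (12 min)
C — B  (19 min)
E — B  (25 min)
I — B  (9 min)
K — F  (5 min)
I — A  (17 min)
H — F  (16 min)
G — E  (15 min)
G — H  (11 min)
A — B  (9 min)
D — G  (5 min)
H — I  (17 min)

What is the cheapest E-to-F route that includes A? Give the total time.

Best E to A: E → G → D → A costing 24
Shortest A→F: A → K → F = 15
Total via A: 24 + 15 = 39 min.

39 min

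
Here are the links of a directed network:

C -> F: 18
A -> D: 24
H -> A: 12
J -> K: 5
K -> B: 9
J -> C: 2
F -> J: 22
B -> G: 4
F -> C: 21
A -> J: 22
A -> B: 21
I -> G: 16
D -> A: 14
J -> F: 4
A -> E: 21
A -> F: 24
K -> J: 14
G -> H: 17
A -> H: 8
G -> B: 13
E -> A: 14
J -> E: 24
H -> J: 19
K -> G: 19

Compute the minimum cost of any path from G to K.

Running Dijkstra from G:
G: 0
B: 13  (via G)
H: 17  (via G)
A: 29  (via H)
J: 36  (via H)
C: 38  (via J)
F: 40  (via J)
K: 41  (via J)
Shortest route: G → H → J → K = 41.

41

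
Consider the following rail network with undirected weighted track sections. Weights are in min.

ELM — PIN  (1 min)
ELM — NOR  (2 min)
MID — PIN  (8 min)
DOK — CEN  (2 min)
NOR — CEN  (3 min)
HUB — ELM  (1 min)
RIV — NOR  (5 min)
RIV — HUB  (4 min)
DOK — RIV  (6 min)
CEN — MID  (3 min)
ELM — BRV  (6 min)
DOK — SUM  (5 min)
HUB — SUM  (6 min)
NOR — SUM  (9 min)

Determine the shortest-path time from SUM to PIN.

Running Dijkstra from SUM:
SUM: 0
DOK: 5  (via SUM)
HUB: 6  (via SUM)
CEN: 7  (via DOK)
ELM: 7  (via HUB)
PIN: 8  (via ELM)
Shortest route: SUM → HUB → ELM → PIN = 8 min.

8 min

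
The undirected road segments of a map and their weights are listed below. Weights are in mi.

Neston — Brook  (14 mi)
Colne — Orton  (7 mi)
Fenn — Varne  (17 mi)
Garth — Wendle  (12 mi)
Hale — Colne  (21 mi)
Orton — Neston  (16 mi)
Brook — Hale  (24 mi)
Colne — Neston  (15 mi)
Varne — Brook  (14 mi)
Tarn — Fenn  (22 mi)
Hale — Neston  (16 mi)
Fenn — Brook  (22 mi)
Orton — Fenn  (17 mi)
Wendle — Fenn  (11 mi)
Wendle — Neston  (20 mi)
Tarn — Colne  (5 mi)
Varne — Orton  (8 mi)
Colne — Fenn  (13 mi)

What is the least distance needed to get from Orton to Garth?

Enumerating some paths:
Orton - Varne - Fenn - Wendle - Garth: 8+17+11+12 = 48
Orton - Fenn - Wendle - Garth: 17+11+12 = 40
Orton - Colne - Fenn - Wendle - Garth: 7+13+11+12 = 43
Cheapest is Orton - Fenn - Wendle - Garth at 40 mi.

40 mi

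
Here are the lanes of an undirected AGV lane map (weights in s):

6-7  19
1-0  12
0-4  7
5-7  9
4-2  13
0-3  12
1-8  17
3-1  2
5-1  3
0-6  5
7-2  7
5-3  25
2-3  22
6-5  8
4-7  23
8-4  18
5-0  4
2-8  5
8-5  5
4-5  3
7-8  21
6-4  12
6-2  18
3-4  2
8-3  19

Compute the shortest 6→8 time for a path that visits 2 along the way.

Shortest 6→2: 6 → 2 = 18
Best 2 to 8: 2 → 8 costing 5
Total via 2: 18 + 5 = 23 s.

23 s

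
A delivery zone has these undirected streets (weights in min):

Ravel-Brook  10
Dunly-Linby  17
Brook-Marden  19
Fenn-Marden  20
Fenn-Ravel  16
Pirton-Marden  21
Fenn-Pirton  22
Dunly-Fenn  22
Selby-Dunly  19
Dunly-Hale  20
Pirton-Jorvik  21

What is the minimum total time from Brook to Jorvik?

61 min

Running Dijkstra from Brook:
Brook: 0
Ravel: 10  (via Brook)
Marden: 19  (via Brook)
Fenn: 26  (via Ravel)
Pirton: 40  (via Marden)
Dunly: 48  (via Fenn)
Jorvik: 61  (via Pirton)
Shortest route: Brook → Marden → Pirton → Jorvik = 61 min.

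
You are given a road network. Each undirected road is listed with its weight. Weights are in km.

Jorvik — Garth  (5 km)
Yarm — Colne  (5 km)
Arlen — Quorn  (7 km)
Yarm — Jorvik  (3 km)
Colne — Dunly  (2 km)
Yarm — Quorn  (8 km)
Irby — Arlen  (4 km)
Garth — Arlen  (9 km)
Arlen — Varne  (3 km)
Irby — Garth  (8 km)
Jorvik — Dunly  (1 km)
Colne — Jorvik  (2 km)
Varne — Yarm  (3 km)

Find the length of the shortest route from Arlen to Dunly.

10 km

Running Dijkstra from Arlen:
Arlen: 0
Varne: 3  (via Arlen)
Irby: 4  (via Arlen)
Yarm: 6  (via Varne)
Quorn: 7  (via Arlen)
Jorvik: 9  (via Yarm)
Garth: 9  (via Arlen)
Dunly: 10  (via Jorvik)
Shortest route: Arlen → Varne → Yarm → Jorvik → Dunly = 10 km.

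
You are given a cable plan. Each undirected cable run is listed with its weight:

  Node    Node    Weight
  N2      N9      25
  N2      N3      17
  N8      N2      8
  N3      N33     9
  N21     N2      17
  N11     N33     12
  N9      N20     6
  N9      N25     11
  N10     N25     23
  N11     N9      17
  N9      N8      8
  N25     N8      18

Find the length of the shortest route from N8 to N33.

34

Candidate routes:
N8–N9–N11–N33: 8+17+12 = 37
N8–N25–N9–N11–N33: 18+11+17+12 = 58
N8–N2–N3–N33: 8+17+9 = 34
The minimum is 34 via N8–N2–N3–N33.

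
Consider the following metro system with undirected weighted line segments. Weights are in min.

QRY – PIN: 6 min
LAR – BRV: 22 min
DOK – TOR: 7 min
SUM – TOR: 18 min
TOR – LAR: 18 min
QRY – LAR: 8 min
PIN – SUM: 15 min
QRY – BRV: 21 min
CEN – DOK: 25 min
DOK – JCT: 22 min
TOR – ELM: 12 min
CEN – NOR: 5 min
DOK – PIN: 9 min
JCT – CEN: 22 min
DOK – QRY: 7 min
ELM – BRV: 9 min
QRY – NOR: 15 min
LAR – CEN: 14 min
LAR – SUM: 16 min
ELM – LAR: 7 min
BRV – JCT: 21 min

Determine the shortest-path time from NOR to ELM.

Shortest distances from NOR:
NOR: 0
CEN: 5  (via NOR)
QRY: 15  (via NOR)
LAR: 19  (via CEN)
PIN: 21  (via QRY)
DOK: 22  (via QRY)
ELM: 26  (via LAR)
Shortest route: NOR → CEN → LAR → ELM = 26 min.

26 min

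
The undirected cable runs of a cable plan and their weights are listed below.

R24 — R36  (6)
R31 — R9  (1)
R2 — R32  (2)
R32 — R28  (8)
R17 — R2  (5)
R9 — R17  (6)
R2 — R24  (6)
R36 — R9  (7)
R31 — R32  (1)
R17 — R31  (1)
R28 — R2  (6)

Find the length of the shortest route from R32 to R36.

9

Settle nodes by increasing distance from R32:
R32: 0
R31: 1  (via R32)
R9: 2  (via R31)
R2: 2  (via R32)
R17: 2  (via R31)
R24: 8  (via R2)
R28: 8  (via R32)
R36: 9  (via R9)
Shortest route: R32 → R31 → R9 → R36 = 9.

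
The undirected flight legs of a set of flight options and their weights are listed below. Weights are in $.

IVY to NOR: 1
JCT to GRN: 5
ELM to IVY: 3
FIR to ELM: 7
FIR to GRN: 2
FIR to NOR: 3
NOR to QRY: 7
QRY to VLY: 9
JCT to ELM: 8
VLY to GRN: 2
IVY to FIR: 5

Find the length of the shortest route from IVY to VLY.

Enumerating some paths:
IVY → NOR → FIR → GRN → VLY: 1+3+2+2 = 8
IVY → FIR → GRN → VLY: 5+2+2 = 9
IVY → ELM → FIR → GRN → VLY: 3+7+2+2 = 14
Cheapest is IVY → NOR → FIR → GRN → VLY at $8.

$8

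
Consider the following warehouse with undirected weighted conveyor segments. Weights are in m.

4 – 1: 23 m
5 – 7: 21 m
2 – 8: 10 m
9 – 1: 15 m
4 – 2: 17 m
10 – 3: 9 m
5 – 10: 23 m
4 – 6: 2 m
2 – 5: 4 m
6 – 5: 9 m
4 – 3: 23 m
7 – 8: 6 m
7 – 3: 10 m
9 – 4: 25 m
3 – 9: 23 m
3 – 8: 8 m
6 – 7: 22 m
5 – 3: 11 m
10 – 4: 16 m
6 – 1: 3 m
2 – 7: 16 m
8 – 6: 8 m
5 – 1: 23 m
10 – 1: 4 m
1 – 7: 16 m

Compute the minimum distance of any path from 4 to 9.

20 m

Shortest distances from 4:
4: 0
6: 2  (via 4)
1: 5  (via 6)
10: 9  (via 1)
8: 10  (via 6)
5: 11  (via 6)
2: 15  (via 5)
7: 16  (via 8)
3: 18  (via 10)
9: 20  (via 1)
Shortest route: 4–6–1–9 = 20 m.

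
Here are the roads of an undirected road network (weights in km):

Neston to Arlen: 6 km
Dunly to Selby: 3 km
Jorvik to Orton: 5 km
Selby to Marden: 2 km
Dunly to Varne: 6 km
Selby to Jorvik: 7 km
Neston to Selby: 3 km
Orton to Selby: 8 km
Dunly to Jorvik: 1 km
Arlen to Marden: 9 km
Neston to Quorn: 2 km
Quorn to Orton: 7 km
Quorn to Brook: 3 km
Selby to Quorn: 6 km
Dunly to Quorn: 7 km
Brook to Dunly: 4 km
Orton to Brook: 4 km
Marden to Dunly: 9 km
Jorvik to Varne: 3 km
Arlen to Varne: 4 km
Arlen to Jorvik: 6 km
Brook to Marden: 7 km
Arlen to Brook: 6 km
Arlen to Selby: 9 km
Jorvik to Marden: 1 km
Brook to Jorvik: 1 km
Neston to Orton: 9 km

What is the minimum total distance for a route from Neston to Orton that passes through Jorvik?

Best Neston to Jorvik: Neston → Quorn → Brook → Jorvik costing 6
Best Jorvik to Orton: Jorvik → Orton costing 5
Total via Jorvik: 6 + 5 = 11 km.

11 km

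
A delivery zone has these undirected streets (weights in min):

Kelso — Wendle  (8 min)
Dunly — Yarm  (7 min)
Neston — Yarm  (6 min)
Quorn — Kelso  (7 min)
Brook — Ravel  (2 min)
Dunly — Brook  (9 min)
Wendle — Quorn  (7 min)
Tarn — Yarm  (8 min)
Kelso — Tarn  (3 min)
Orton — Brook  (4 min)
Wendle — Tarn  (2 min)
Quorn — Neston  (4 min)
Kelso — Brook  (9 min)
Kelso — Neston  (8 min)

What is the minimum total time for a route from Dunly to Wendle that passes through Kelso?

23 min

Best Dunly to Kelso: Dunly–Brook–Kelso costing 18
Best Kelso to Wendle: Kelso–Tarn–Wendle costing 5
Total via Kelso: 18 + 5 = 23 min.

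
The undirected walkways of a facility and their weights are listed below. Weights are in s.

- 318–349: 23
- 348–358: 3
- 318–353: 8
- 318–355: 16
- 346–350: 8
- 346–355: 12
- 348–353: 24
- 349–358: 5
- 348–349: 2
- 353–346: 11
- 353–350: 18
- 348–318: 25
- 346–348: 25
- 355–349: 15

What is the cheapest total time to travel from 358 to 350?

36 s

Shortest distances from 358:
358: 0
348: 3  (via 358)
349: 5  (via 358)
355: 20  (via 349)
353: 27  (via 348)
346: 28  (via 348)
318: 28  (via 348)
350: 36  (via 346)
Shortest route: 358–348–346–350 = 36 s.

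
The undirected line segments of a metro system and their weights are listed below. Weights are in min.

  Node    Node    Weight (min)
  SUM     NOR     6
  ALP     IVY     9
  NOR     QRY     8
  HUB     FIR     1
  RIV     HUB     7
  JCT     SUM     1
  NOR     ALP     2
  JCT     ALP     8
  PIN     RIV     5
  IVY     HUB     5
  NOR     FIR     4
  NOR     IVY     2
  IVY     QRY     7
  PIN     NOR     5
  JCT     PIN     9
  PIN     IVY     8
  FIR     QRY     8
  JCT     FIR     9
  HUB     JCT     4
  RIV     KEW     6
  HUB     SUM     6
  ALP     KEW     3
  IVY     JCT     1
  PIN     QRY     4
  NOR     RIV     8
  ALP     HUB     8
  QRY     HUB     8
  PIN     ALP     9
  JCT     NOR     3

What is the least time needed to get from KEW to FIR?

9 min

Shortest distances from KEW:
KEW: 0
ALP: 3  (via KEW)
NOR: 5  (via ALP)
RIV: 6  (via KEW)
IVY: 7  (via NOR)
JCT: 8  (via NOR)
FIR: 9  (via NOR)
Shortest route: KEW–ALP–NOR–FIR = 9 min.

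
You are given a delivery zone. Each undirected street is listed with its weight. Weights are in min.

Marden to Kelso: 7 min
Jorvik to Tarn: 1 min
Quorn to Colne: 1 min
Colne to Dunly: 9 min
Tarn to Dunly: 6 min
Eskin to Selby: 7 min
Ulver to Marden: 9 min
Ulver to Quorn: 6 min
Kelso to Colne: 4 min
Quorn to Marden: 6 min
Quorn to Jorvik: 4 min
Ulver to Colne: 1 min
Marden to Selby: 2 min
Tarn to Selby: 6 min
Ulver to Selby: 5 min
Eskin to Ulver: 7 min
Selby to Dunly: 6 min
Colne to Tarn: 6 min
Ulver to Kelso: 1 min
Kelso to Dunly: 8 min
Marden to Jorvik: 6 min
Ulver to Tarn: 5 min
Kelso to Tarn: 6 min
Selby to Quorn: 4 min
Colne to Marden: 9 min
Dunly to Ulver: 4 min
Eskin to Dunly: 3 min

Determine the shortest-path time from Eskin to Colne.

8 min

Settle nodes by increasing distance from Eskin:
Eskin: 0
Dunly: 3  (via Eskin)
Selby: 7  (via Eskin)
Ulver: 7  (via Eskin)
Kelso: 8  (via Ulver)
Colne: 8  (via Ulver)
Shortest route: Eskin → Ulver → Colne = 8 min.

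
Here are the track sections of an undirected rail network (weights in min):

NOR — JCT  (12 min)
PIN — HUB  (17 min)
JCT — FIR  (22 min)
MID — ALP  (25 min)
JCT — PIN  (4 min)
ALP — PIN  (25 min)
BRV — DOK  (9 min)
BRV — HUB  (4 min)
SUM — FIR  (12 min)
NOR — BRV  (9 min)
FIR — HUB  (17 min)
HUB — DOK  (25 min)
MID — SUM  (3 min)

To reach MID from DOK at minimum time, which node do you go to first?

BRV

Enumerating some paths:
DOK → BRV → HUB → FIR → SUM → MID: 9+4+17+12+3 = 45
DOK → HUB → FIR → SUM → MID: 25+17+12+3 = 57
Cheapest is DOK → BRV → HUB → FIR → SUM → MID at 45 min.
So from DOK the first move is to BRV.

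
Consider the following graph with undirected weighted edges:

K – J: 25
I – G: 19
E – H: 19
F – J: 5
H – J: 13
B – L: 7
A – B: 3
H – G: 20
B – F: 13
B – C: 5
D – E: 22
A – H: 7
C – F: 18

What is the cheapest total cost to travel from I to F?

57

Candidate routes:
I–G–H–A–B–F: 19+20+7+3+13 = 62
I–G–H–J–F: 19+20+13+5 = 57
Cheapest is I–G–H–J–F at 57.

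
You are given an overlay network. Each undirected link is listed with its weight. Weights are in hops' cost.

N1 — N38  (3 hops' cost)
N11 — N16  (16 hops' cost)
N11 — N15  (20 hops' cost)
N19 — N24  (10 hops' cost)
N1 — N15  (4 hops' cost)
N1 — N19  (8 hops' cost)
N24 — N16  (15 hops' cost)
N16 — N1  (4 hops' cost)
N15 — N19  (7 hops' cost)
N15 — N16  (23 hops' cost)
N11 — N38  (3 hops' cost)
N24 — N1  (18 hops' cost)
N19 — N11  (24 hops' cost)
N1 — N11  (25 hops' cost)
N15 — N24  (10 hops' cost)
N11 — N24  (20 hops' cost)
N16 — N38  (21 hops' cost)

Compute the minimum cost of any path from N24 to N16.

15 hops' cost

Candidate routes:
N24 - N1 - N16: 18+4 = 22
N24 - N15 - N1 - N16: 10+4+4 = 18
N24 - N16: 15 = 15
N24 - N19 - N1 - N16: 10+8+4 = 22
Cheapest is N24 - N16 at 15 hops' cost.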